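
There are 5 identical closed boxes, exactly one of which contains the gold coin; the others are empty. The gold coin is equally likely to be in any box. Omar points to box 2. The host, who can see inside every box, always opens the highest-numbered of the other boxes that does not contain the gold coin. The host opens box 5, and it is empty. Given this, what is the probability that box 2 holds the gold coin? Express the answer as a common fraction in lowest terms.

Apply Bayes' rule, conditioning on where the gold coin actually is.
If it is in any of boxes 1, 2, 3, and 4 (prior 1/5 each): box 5 is the highest-numbered option available, probability 1; weight (1/5)·1 = 1/5 each.
If it is in box 5 (prior 1/5): the host opened box 5, so this case is ruled out; weight (1/5)·0 = 0.
The weights sum to 4/5.
So P(the gold coin in box 2 | the host opened box 5) = (1/5) / (4/5) = 1/4.

1/4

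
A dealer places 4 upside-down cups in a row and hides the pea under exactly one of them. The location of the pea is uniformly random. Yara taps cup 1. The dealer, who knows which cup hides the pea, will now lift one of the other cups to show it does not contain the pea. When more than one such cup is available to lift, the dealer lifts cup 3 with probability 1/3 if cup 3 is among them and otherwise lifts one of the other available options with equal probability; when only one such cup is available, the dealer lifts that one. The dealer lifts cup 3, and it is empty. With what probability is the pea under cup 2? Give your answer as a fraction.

Consider each possible location of the pea in turn.
If it is under any of cups 1, 2, and 4 (prior 1/4 each): cup 3 is available, opened with probability 1/3; weight (1/4)·(1/3) = 1/12 each.
If it is under cup 3 (prior 1/4): the dealer opened cup 3, so this case is ruled out; weight (1/4)·0 = 0.
The weights sum to 1/4.
So P(the pea under cup 2 | the dealer opened cup 3) = (1/12) / (1/4) = 1/3.

1/3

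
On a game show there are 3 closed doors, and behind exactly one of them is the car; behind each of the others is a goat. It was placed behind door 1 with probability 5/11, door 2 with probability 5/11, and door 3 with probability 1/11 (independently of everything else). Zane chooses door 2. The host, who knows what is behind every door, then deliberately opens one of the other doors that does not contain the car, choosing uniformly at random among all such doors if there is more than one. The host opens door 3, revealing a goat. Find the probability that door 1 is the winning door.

2/3

Consider each possible location of the car in turn.
If it is behind door 1 (prior 5/11): the host has no choice, probability 1; weight (5/11)·1 = 5/11.
If it is behind door 2 (prior 5/11): the host has 2 equally likely choices, so probability 1/2; weight (5/11)·(1/2) = 5/22.
If it is behind door 3 (prior 1/11): the host opened door 3, so this case is ruled out; weight (1/11)·0 = 0.
The weights sum to 15/22.
So P(the car behind door 1 | the host opened door 3) = (5/11) / (15/22) = 2/3.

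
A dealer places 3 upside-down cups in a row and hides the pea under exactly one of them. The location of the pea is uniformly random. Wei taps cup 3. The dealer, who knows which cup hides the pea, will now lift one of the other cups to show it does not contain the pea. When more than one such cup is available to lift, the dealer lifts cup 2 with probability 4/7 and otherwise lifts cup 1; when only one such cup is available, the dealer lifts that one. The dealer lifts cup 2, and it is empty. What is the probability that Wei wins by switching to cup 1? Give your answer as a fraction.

Consider each possible location of the pea in turn.
If it is under cup 1 (prior 1/3): only cup 2 is available, probability 1; weight (1/3)·1 = 1/3.
If it is under cup 2 (prior 1/3): the dealer opened cup 2, so this case is ruled out; weight (1/3)·0 = 0.
If it is under cup 3 (prior 1/3): cup 2 is available, opened with probability 4/7; weight (1/3)·(4/7) = 4/21.
The weights sum to 11/21.
So P(the pea under cup 1 | the dealer opened cup 2) = (1/3) / (11/21) = 7/11.

7/11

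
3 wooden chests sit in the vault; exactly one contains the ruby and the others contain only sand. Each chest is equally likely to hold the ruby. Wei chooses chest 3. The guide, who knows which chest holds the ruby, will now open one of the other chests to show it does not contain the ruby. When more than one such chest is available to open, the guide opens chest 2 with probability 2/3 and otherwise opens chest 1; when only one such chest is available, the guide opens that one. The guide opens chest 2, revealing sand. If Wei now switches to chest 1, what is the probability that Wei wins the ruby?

3/5

Consider each possible location of the ruby in turn.
If it is in chest 1 (prior 1/3): only chest 2 is available, probability 1; weight (1/3)·1 = 1/3.
If it is in chest 2 (prior 1/3): the guide opened chest 2, so this case is ruled out; weight (1/3)·0 = 0.
If it is in chest 3 (prior 1/3): chest 2 is available, opened with probability 2/3; weight (1/3)·(2/3) = 2/9.
The weights sum to 5/9.
So P(the ruby in chest 1 | the guide opened chest 2) = (1/3) / (5/9) = 3/5.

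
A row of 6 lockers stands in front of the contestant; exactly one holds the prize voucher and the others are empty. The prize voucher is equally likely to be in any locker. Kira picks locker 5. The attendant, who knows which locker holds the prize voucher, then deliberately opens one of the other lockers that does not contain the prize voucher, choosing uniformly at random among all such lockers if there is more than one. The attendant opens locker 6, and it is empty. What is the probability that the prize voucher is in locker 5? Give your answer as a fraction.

1/6

Apply Bayes' rule, conditioning on where the prize voucher actually is.
If it is in any of lockers 1, 2, 3, and 4 (prior 1/6 each): the attendant has 4 equally likely choices, so probability 1/4; weight (1/6)·(1/4) = 1/24 each.
If it is in locker 5 (prior 1/6): the attendant has 5 equally likely choices, so probability 1/5; weight (1/6)·(1/5) = 1/30.
If it is in locker 6 (prior 1/6): the attendant opened locker 6, so this case is ruled out; weight (1/6)·0 = 0.
The weights sum to 1/5.
So P(the prize voucher in locker 5 | the attendant opened locker 6) = (1/30) / (1/5) = 1/6.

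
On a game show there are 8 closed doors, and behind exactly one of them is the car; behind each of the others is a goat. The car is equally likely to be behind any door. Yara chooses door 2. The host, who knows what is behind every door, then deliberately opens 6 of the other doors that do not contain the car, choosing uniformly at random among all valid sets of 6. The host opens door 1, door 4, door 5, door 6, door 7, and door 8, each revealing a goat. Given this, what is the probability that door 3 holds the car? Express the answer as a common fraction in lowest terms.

7/8

Consider each possible location of the car in turn.
If it is behind any of doors 1, 4, 5, 6, 7, and 8 (prior 1/8 each): that door was opened and seen not to hold the prize — ruled out; weight (1/8)·0 = 0 each.
If it is behind door 2 (prior 1/8): the host has 7 equally likely choices, so probability 1/7; weight (1/8)·(1/7) = 1/56.
If it is behind door 3 (prior 1/8): the host has no choice, probability 1; weight (1/8)·1 = 1/8.
The weights sum to 1/7.
So P(the car behind door 3 | the host opened door 1, door 4, door 5, door 6, door 7, and door 8) = (1/8) / (1/7) = 7/8.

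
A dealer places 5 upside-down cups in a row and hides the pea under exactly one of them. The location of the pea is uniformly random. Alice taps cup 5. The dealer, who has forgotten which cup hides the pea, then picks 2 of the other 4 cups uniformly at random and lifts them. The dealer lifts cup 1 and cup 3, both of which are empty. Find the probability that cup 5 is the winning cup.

1/3

Consider each possible location of the pea in turn.
If it is under either of cups 1 and 3 (prior 1/5 each): that cup was opened and seen not to hold the prize — ruled out; weight (1/5)·0 = 0 each.
If it is under any of cups 2, 4, and 5 (prior 1/5 each): the dealer picks exactly this set with probability 1/6 regardless, and none is the prize; weight (1/5)·(1/6) = 1/30 each.
The weights sum to 1/10.
So P(the pea under cup 5 | the dealer opened cup 1 and cup 3) = (1/30) / (1/10) = 1/3.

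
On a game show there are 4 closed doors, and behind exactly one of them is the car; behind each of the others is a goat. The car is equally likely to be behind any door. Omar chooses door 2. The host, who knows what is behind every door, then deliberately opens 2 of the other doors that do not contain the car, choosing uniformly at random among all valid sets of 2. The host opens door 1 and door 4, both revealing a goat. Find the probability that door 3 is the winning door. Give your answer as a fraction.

Apply Bayes' rule, conditioning on where the car actually is.
If it is behind either of doors 1 and 4 (prior 1/4 each): that door was opened and seen not to hold the prize — ruled out; weight (1/4)·0 = 0 each.
If it is behind door 2 (prior 1/4): the host has 3 equally likely choices, so probability 1/3; weight (1/4)·(1/3) = 1/12.
If it is behind door 3 (prior 1/4): the host has no choice, probability 1; weight (1/4)·1 = 1/4.
The weights sum to 1/3.
So P(the car behind door 3 | the host opened door 1 and door 4) = (1/4) / (1/3) = 3/4.

3/4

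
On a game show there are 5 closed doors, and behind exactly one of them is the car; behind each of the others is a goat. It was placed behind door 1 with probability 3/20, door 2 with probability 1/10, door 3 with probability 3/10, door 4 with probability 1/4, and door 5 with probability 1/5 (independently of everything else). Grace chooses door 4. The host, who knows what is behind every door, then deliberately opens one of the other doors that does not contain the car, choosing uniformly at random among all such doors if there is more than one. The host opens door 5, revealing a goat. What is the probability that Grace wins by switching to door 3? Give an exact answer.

24/59

Apply Bayes' rule, conditioning on where the car actually is.
If it is behind door 1 (prior 3/20): the host has 3 equally likely choices, so probability 1/3; weight (3/20)·(1/3) = 1/20.
If it is behind door 2 (prior 1/10): the host has 3 equally likely choices, so probability 1/3; weight (1/10)·(1/3) = 1/30.
If it is behind door 3 (prior 3/10): the host has 3 equally likely choices, so probability 1/3; weight (3/10)·(1/3) = 1/10.
If it is behind door 4 (prior 1/4): the host has 4 equally likely choices, so probability 1/4; weight (1/4)·(1/4) = 1/16.
If it is behind door 5 (prior 1/5): the host opened door 5, so this case is ruled out; weight (1/5)·0 = 0.
The weights sum to 59/240.
So P(the car behind door 3 | the host opened door 5) = (1/10) / (59/240) = 24/59.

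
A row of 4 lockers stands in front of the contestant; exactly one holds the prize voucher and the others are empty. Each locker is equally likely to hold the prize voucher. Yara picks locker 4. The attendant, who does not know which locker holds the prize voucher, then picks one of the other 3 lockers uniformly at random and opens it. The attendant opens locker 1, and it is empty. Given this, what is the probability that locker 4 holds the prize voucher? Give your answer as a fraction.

1/3

Condition on the true location of the prize voucher.
If it is in locker 1 (prior 1/4): the attendant opened locker 1, so this case is ruled out; weight (1/4)·0 = 0.
If it is in any of lockers 2, 3, and 4 (prior 1/4 each): the attendant picks locker 1 with probability 1/3 regardless, and it is not the prize; weight (1/4)·(1/3) = 1/12 each.
The weights sum to 1/4.
So P(the prize voucher in locker 4 | the attendant opened locker 1) = (1/12) / (1/4) = 1/3.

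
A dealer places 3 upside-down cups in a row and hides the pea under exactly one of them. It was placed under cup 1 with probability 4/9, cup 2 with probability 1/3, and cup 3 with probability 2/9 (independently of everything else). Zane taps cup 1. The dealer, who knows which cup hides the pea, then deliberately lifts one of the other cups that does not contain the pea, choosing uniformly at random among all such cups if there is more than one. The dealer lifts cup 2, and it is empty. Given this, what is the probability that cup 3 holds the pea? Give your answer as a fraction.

Condition on the true location of the pea.
If it is under cup 1 (prior 4/9): the dealer has 2 equally likely choices, so probability 1/2; weight (4/9)·(1/2) = 2/9.
If it is under cup 2 (prior 1/3): the dealer opened cup 2, so this case is ruled out; weight (1/3)·0 = 0.
If it is under cup 3 (prior 2/9): the dealer has no choice, probability 1; weight (2/9)·1 = 2/9.
The weights sum to 4/9.
So P(the pea under cup 3 | the dealer opened cup 2) = (2/9) / (4/9) = 1/2.

1/2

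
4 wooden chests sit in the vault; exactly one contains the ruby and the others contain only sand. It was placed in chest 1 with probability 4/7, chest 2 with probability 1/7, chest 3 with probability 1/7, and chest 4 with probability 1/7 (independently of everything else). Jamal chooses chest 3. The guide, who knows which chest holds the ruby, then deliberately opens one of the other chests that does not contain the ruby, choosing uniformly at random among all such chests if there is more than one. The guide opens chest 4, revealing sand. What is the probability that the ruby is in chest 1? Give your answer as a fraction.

12/17

Condition on the true location of the ruby.
If it is in chest 1 (prior 4/7): the guide has 2 equally likely choices, so probability 1/2; weight (4/7)·(1/2) = 2/7.
If it is in chest 2 (prior 1/7): the guide has 2 equally likely choices, so probability 1/2; weight (1/7)·(1/2) = 1/14.
If it is in chest 3 (prior 1/7): the guide has 3 equally likely choices, so probability 1/3; weight (1/7)·(1/3) = 1/21.
If it is in chest 4 (prior 1/7): the guide opened chest 4, so this case is ruled out; weight (1/7)·0 = 0.
The weights sum to 17/42.
So P(the ruby in chest 1 | the guide opened chest 4) = (2/7) / (17/42) = 12/17.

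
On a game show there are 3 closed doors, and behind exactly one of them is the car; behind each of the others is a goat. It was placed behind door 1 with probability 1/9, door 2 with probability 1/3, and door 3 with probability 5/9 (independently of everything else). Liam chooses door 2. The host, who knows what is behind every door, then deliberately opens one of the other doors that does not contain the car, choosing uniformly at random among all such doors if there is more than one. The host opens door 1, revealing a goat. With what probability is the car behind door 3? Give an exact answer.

10/13

Condition on the true location of the car.
If it is behind door 1 (prior 1/9): the host opened door 1, so this case is ruled out; weight (1/9)·0 = 0.
If it is behind door 2 (prior 1/3): the host has 2 equally likely choices, so probability 1/2; weight (1/3)·(1/2) = 1/6.
If it is behind door 3 (prior 5/9): the host has no choice, probability 1; weight (5/9)·1 = 5/9.
The weights sum to 13/18.
So P(the car behind door 3 | the host opened door 1) = (5/9) / (13/18) = 10/13.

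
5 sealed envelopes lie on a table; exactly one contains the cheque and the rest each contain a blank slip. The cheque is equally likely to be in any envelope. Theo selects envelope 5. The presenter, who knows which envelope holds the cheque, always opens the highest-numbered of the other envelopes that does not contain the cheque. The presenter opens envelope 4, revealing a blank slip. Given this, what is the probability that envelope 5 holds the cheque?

1/4

Apply Bayes' rule, conditioning on where the cheque actually is.
If it is in any of envelopes 1, 2, 3, and 5 (prior 1/5 each): envelope 4 is the highest-numbered option available, probability 1; weight (1/5)·1 = 1/5 each.
If it is in envelope 4 (prior 1/5): the presenter opened envelope 4, so this case is ruled out; weight (1/5)·0 = 0.
The weights sum to 4/5.
So P(the cheque in envelope 5 | the presenter opened envelope 4) = (1/5) / (4/5) = 1/4.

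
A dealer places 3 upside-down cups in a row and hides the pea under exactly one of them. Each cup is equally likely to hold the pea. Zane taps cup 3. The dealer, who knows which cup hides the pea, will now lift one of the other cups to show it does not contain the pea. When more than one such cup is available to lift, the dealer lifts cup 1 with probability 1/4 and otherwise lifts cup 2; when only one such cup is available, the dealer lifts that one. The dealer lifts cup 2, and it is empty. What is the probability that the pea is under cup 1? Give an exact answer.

4/7

Condition on the true location of the pea.
If it is under cup 1 (prior 1/3): only cup 2 is available, probability 1; weight (1/3)·1 = 1/3.
If it is under cup 2 (prior 1/3): the dealer opened cup 2, so this case is ruled out; weight (1/3)·0 = 0.
If it is under cup 3 (prior 1/3): cup 1 is available but not opened, probability 3/4; weight (1/3)·(3/4) = 1/4.
The weights sum to 7/12.
So P(the pea under cup 1 | the dealer opened cup 2) = (1/3) / (7/12) = 4/7.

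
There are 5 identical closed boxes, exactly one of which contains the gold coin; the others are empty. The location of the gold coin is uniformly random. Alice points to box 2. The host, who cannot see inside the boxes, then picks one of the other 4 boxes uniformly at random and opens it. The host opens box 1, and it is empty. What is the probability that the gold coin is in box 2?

Because the host chose which box to open without knowing where the gold coin is, the choice is independent of the prize location. Learning that box 1 does not hold the gold coin simply rules out that one location and leaves the remaining 4 boxes still equally likely by symmetry.
So P(the gold coin in box 2) = 1/4.

1/4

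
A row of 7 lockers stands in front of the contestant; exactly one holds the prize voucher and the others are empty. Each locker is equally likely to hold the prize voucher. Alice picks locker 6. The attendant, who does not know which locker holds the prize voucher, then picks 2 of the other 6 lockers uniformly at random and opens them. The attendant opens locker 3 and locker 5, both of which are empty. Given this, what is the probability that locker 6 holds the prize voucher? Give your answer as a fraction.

1/5

Because the attendant chose which lockers to open without knowing where the prize voucher is, the choice is independent of the prize location. Learning that none of the 2 opened lockers holds the prize voucher simply rules out those 2 locations and leaves the remaining 5 lockers still equally likely by symmetry.
So P(the prize voucher in locker 6) = 1/5.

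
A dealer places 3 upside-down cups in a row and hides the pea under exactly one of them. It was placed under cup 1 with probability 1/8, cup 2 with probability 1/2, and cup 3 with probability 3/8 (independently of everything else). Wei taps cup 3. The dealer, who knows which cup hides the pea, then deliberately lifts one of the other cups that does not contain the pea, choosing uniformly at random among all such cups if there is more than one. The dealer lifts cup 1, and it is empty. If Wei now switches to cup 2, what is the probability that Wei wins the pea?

Condition on the true location of the pea.
If it is under cup 1 (prior 1/8): the dealer opened cup 1, so this case is ruled out; weight (1/8)·0 = 0.
If it is under cup 2 (prior 1/2): the dealer has no choice, probability 1; weight (1/2)·1 = 1/2.
If it is under cup 3 (prior 3/8): the dealer has 2 equally likely choices, so probability 1/2; weight (3/8)·(1/2) = 3/16.
The weights sum to 11/16.
So P(the pea under cup 2 | the dealer opened cup 1) = (1/2) / (11/16) = 8/11.

8/11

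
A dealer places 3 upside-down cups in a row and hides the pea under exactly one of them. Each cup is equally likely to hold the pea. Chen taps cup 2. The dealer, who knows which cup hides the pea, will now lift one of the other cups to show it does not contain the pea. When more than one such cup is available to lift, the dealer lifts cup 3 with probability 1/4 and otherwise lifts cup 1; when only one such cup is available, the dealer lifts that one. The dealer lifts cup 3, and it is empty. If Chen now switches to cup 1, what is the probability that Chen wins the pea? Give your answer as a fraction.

4/5

Consider each possible location of the pea in turn.
If it is under cup 1 (prior 1/3): only cup 3 is available, probability 1; weight (1/3)·1 = 1/3.
If it is under cup 2 (prior 1/3): cup 3 is available, opened with probability 1/4; weight (1/3)·(1/4) = 1/12.
If it is under cup 3 (prior 1/3): the dealer opened cup 3, so this case is ruled out; weight (1/3)·0 = 0.
The weights sum to 5/12.
So P(the pea under cup 1 | the dealer opened cup 3) = (1/3) / (5/12) = 4/5.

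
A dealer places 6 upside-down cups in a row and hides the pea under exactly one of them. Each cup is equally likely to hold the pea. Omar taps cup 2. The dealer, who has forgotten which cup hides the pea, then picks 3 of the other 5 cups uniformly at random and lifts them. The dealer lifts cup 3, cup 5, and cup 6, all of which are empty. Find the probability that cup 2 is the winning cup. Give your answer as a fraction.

Because the dealer chose which cups to lift without knowing where the pea is, the choice is independent of the prize location. Learning that none of the 3 opened cups holds the pea simply rules out those 3 locations and leaves the remaining 3 cups still equally likely by symmetry.
So P(the pea under cup 2) = 1/3.

1/3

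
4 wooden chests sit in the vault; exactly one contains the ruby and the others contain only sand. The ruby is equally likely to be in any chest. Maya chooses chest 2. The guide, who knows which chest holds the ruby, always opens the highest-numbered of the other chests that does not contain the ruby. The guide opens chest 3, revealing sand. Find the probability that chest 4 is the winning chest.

1

Condition on the true location of the ruby.
If it is in either of chests 1 and 2 (prior 1/4 each): the guide would have opened chest 4 instead, probability 0; weight (1/4)·0 = 0 each.
If it is in chest 3 (prior 1/4): the guide opened chest 3, so this case is ruled out; weight (1/4)·0 = 0.
If it is in chest 4 (prior 1/4): chest 3 is the highest-numbered option available, probability 1; weight (1/4)·1 = 1/4.
The weights sum to 1/4.
So P(the ruby in chest 4 | the guide opened chest 3) = (1/4) / (1/4) = 1.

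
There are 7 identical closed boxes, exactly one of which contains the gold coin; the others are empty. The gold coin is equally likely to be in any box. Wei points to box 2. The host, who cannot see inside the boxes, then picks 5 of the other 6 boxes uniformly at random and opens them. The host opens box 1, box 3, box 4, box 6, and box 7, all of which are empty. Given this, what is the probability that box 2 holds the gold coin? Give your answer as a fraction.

Apply Bayes' rule, conditioning on where the gold coin actually is.
If it is in any of boxes 1, 3, 4, 6, and 7 (prior 1/7 each): that box was opened and seen not to hold the prize — ruled out; weight (1/7)·0 = 0 each.
If it is in either of boxes 2 and 5 (prior 1/7 each): the host picks exactly this set with probability 1/6 regardless, and none is the prize; weight (1/7)·(1/6) = 1/42 each.
The weights sum to 1/21.
So P(the gold coin in box 2 | the host opened box 1, box 3, box 4, box 6, and box 7) = (1/42) / (1/21) = 1/2.

1/2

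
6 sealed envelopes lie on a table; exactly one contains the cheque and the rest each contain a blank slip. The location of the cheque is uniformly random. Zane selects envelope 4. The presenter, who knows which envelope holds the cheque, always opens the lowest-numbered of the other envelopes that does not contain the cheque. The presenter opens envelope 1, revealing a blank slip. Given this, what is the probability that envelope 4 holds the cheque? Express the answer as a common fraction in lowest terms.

Apply Bayes' rule, conditioning on where the cheque actually is.
If it is in envelope 1 (prior 1/6): the presenter opened envelope 1, so this case is ruled out; weight (1/6)·0 = 0.
If it is in any of envelopes 2, 3, 4, 5, and 6 (prior 1/6 each): envelope 1 is the lowest-numbered option available, probability 1; weight (1/6)·1 = 1/6 each.
The weights sum to 5/6.
So P(the cheque in envelope 4 | the presenter opened envelope 1) = (1/6) / (5/6) = 1/5.

1/5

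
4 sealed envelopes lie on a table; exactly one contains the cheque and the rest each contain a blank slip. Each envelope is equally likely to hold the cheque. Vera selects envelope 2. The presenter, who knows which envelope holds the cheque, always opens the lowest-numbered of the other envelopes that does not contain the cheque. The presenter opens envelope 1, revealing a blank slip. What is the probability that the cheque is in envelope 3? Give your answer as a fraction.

1/3

Condition on the true location of the cheque.
If it is in envelope 1 (prior 1/4): the presenter opened envelope 1, so this case is ruled out; weight (1/4)·0 = 0.
If it is in any of envelopes 2, 3, and 4 (prior 1/4 each): envelope 1 is the lowest-numbered option available, probability 1; weight (1/4)·1 = 1/4 each.
The weights sum to 3/4.
So P(the cheque in envelope 3 | the presenter opened envelope 1) = (1/4) / (3/4) = 1/3.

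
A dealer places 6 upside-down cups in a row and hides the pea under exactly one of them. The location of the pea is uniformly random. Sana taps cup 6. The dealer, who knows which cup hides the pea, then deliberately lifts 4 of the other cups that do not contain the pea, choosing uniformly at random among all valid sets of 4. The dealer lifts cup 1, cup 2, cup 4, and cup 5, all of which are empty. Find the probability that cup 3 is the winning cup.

5/6

Condition on the true location of the pea.
If it is under any of cups 1, 2, 4, and 5 (prior 1/6 each): that cup was opened and seen not to hold the prize — ruled out; weight (1/6)·0 = 0 each.
If it is under cup 3 (prior 1/6): the dealer has no choice, probability 1; weight (1/6)·1 = 1/6.
If it is under cup 6 (prior 1/6): the dealer has 5 equally likely choices, so probability 1/5; weight (1/6)·(1/5) = 1/30.
The weights sum to 1/5.
So P(the pea under cup 3 | the dealer opened cup 1, cup 2, cup 4, and cup 5) = (1/6) / (1/5) = 5/6.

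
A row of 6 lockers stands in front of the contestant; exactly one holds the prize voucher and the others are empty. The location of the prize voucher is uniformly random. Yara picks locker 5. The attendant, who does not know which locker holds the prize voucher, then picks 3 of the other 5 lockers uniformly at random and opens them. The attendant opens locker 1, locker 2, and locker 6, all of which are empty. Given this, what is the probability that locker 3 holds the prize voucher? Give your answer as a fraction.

1/3

Consider each possible location of the prize voucher in turn.
If it is in any of lockers 1, 2, and 6 (prior 1/6 each): that locker was opened and seen not to hold the prize — ruled out; weight (1/6)·0 = 0 each.
If it is in any of lockers 3, 4, and 5 (prior 1/6 each): the attendant picks exactly this set with probability 1/10 regardless, and none is the prize; weight (1/6)·(1/10) = 1/60 each.
The weights sum to 1/20.
So P(the prize voucher in locker 3 | the attendant opened locker 1, locker 2, and locker 6) = (1/60) / (1/20) = 1/3.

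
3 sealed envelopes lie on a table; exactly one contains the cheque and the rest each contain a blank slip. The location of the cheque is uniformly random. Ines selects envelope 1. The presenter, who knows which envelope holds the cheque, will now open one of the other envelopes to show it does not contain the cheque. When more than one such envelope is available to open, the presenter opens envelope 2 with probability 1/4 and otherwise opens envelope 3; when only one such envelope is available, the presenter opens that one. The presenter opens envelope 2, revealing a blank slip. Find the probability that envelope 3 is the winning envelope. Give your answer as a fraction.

4/5

Consider each possible location of the cheque in turn.
If it is in envelope 1 (prior 1/3): envelope 2 is available, opened with probability 1/4; weight (1/3)·(1/4) = 1/12.
If it is in envelope 2 (prior 1/3): the presenter opened envelope 2, so this case is ruled out; weight (1/3)·0 = 0.
If it is in envelope 3 (prior 1/3): only envelope 2 is available, probability 1; weight (1/3)·1 = 1/3.
The weights sum to 5/12.
So P(the cheque in envelope 3 | the presenter opened envelope 2) = (1/3) / (5/12) = 4/5.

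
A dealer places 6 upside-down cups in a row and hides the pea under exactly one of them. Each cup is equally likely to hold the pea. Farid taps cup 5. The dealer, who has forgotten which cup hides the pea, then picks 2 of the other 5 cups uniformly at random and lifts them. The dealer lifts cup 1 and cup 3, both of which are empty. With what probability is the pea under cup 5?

1/4

Because the dealer chose which cups to lift without knowing where the pea is, the choice is independent of the prize location. Learning that none of the 2 opened cups holds the pea simply rules out those 2 locations and leaves the remaining 4 cups still equally likely by symmetry.
So P(the pea under cup 5) = 1/4.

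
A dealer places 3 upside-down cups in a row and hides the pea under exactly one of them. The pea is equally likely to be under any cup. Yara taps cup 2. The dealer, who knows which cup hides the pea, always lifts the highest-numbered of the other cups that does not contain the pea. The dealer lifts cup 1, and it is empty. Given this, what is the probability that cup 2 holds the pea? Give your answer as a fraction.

0

Apply Bayes' rule, conditioning on where the pea actually is.
If it is under cup 1 (prior 1/3): the dealer opened cup 1, so this case is ruled out; weight (1/3)·0 = 0.
If it is under cup 2 (prior 1/3): the dealer would have opened cup 3 instead, probability 0; weight (1/3)·0 = 0.
If it is under cup 3 (prior 1/3): cup 1 is the highest-numbered option available, probability 1; weight (1/3)·1 = 1/3.
The weights sum to 1/3.
So P(the pea under cup 2 | the dealer opened cup 1) = 0 / (1/3) = 0.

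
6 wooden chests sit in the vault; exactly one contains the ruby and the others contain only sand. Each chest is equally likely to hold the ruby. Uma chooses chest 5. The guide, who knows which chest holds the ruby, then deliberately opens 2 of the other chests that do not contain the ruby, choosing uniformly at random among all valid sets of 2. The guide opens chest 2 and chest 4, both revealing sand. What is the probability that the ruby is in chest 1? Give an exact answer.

Apply Bayes' rule, conditioning on where the ruby actually is.
If it is in any of chests 1, 3, and 6 (prior 1/6 each): the guide has 6 equally likely choices, so probability 1/6; weight (1/6)·(1/6) = 1/36 each.
If it is in either of chests 2 and 4 (prior 1/6 each): that chest was opened and seen not to hold the prize — ruled out; weight (1/6)·0 = 0 each.
If it is in chest 5 (prior 1/6): the guide has 10 equally likely choices, so probability 1/10; weight (1/6)·(1/10) = 1/60.
The weights sum to 1/10.
So P(the ruby in chest 1 | the guide opened chest 2 and chest 4) = (1/36) / (1/10) = 5/18.

5/18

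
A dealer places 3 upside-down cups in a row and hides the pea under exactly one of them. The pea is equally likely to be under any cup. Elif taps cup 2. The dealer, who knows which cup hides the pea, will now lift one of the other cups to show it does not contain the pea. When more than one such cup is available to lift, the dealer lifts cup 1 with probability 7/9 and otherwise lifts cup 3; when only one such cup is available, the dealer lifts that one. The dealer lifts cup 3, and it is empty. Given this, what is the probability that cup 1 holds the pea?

Apply Bayes' rule, conditioning on where the pea actually is.
If it is under cup 1 (prior 1/3): only cup 3 is available, probability 1; weight (1/3)·1 = 1/3.
If it is under cup 2 (prior 1/3): cup 1 is available but not opened, probability 2/9; weight (1/3)·(2/9) = 2/27.
If it is under cup 3 (prior 1/3): the dealer opened cup 3, so this case is ruled out; weight (1/3)·0 = 0.
The weights sum to 11/27.
So P(the pea under cup 1 | the dealer opened cup 3) = (1/3) / (11/27) = 9/11.

9/11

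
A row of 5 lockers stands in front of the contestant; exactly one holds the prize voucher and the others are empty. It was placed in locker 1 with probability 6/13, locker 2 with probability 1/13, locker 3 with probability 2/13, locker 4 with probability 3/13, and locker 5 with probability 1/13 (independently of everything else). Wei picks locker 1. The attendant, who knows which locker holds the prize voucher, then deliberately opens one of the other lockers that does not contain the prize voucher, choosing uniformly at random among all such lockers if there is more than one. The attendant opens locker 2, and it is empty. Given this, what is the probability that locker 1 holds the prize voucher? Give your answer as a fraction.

3/7

Apply Bayes' rule, conditioning on where the prize voucher actually is.
If it is in locker 1 (prior 6/13): the attendant has 4 equally likely choices, so probability 1/4; weight (6/13)·(1/4) = 3/26.
If it is in locker 2 (prior 1/13): the attendant opened locker 2, so this case is ruled out; weight (1/13)·0 = 0.
If it is in locker 3 (prior 2/13): the attendant has 3 equally likely choices, so probability 1/3; weight (2/13)·(1/3) = 2/39.
If it is in locker 4 (prior 3/13): the attendant has 3 equally likely choices, so probability 1/3; weight (3/13)·(1/3) = 1/13.
If it is in locker 5 (prior 1/13): the attendant has 3 equally likely choices, so probability 1/3; weight (1/13)·(1/3) = 1/39.
The weights sum to 7/26.
So P(the prize voucher in locker 1 | the attendant opened locker 2) = (3/26) / (7/26) = 3/7.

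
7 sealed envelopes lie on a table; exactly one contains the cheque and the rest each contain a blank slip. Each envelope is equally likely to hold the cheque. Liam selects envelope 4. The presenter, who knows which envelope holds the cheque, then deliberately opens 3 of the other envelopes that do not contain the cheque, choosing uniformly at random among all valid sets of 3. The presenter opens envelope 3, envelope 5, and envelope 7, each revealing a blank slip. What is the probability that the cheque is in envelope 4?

Consider each possible location of the cheque in turn.
If it is in any of envelopes 1, 2, and 6 (prior 1/7 each): the presenter has 10 equally likely choices, so probability 1/10; weight (1/7)·(1/10) = 1/70 each.
If it is in any of envelopes 3, 5, and 7 (prior 1/7 each): that envelope was opened and seen not to hold the prize — ruled out; weight (1/7)·0 = 0 each.
If it is in envelope 4 (prior 1/7): the presenter has 20 equally likely choices, so probability 1/20; weight (1/7)·(1/20) = 1/140.
The weights sum to 1/20.
So P(the cheque in envelope 4 | the presenter opened envelope 3, envelope 5, and envelope 7) = (1/140) / (1/20) = 1/7.

1/7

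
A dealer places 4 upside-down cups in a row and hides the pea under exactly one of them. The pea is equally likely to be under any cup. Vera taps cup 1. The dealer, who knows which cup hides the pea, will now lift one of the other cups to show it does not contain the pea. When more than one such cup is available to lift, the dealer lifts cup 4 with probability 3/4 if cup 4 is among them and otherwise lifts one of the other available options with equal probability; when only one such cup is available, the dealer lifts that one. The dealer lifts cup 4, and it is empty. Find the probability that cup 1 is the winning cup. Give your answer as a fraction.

1/3

Consider each possible location of the pea in turn.
If it is under any of cups 1, 2, and 3 (prior 1/4 each): cup 4 is available, opened with probability 3/4; weight (1/4)·(3/4) = 3/16 each.
If it is under cup 4 (prior 1/4): the dealer opened cup 4, so this case is ruled out; weight (1/4)·0 = 0.
The weights sum to 9/16.
So P(the pea under cup 1 | the dealer opened cup 4) = (3/16) / (9/16) = 1/3.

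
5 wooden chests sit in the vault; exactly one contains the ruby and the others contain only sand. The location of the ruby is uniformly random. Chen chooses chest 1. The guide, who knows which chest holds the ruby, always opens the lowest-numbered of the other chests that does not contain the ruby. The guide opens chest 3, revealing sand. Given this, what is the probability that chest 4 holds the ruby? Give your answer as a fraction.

0

Consider each possible location of the ruby in turn.
If it is in any of chests 1, 4, and 5 (prior 1/5 each): the guide would have opened chest 2 instead, probability 0; weight (1/5)·0 = 0 each.
If it is in chest 2 (prior 1/5): chest 3 is the lowest-numbered option available, probability 1; weight (1/5)·1 = 1/5.
If it is in chest 3 (prior 1/5): the guide opened chest 3, so this case is ruled out; weight (1/5)·0 = 0.
The weights sum to 1/5.
So P(the ruby in chest 4 | the guide opened chest 3) = 0 / (1/5) = 0.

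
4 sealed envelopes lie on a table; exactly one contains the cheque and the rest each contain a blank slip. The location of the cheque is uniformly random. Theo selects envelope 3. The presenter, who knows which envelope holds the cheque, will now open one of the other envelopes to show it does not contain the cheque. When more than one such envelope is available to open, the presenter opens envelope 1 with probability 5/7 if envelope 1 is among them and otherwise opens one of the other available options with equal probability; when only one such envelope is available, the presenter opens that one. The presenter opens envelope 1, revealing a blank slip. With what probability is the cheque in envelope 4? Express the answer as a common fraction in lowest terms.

1/3

Consider each possible location of the cheque in turn.
If it is in envelope 1 (prior 1/4): the presenter opened envelope 1, so this case is ruled out; weight (1/4)·0 = 0.
If it is in any of envelopes 2, 3, and 4 (prior 1/4 each): envelope 1 is available, opened with probability 5/7; weight (1/4)·(5/7) = 5/28 each.
The weights sum to 15/28.
So P(the cheque in envelope 4 | the presenter opened envelope 1) = (5/28) / (15/28) = 1/3.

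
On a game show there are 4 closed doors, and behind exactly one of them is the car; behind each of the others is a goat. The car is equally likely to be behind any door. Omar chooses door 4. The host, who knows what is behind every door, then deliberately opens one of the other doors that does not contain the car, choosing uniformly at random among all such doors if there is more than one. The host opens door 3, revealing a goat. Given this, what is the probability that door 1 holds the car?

Condition on the true location of the car.
If it is behind either of doors 1 and 2 (prior 1/4 each): the host has 2 equally likely choices, so probability 1/2; weight (1/4)·(1/2) = 1/8 each.
If it is behind door 3 (prior 1/4): the host opened door 3, so this case is ruled out; weight (1/4)·0 = 0.
If it is behind door 4 (prior 1/4): the host has 3 equally likely choices, so probability 1/3; weight (1/4)·(1/3) = 1/12.
The weights sum to 1/3.
So P(the car behind door 1 | the host opened door 3) = (1/8) / (1/3) = 3/8.

3/8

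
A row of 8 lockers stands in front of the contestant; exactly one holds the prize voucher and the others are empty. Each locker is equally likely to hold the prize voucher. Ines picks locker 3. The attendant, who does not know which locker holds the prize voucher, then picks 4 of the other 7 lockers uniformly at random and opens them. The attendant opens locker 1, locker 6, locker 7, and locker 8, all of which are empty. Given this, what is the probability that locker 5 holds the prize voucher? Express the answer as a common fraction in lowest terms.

Apply Bayes' rule, conditioning on where the prize voucher actually is.
If it is in any of lockers 1, 6, 7, and 8 (prior 1/8 each): that locker was opened and seen not to hold the prize — ruled out; weight (1/8)·0 = 0 each.
If it is in any of lockers 2, 3, 4, and 5 (prior 1/8 each): the attendant picks exactly this set with probability 1/35 regardless, and none is the prize; weight (1/8)·(1/35) = 1/280 each.
The weights sum to 1/70.
So P(the prize voucher in locker 5 | the attendant opened locker 1, locker 6, locker 7, and locker 8) = (1/280) / (1/70) = 1/4.

1/4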